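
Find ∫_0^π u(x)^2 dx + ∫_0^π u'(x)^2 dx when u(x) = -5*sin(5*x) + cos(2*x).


||u||_{H^1(0,π)}^2 = -500/21 + 655*π/2

u'(x) = -2*sin(2*x) - 25*cos(5*x).
Expand u² and (u')² and integrate term by term on (0, π), using: for integers n ≥ 1, ∫_0^π sin²(nx) dx = ∫_0^π cos²(nx) dx = π/2; for n ≠ n', ∫_0^π sin(nx)sin(n'x) dx = ∫_0^π cos(nx)cos(n'x) dx = 0; and by product-to-sum, ∫_0^π sin(nx)cos(n'x) dx = ½∫_0^π [sin((n+n')x) + sin((n−n')x)] dx, which is 0 when n+n' is even and 2n/(n²−n'²) when n+n' is odd (it need not vanish on (0, π)).
  u² squared terms: (-5)²·∫sin(5x)² dx = 25·π/2 = 25*π/2;  (1)²·∫cos(2x)² dx = 1·π/2 = π/2.
  u² cross terms: 2·(-5)·(1)·∫sin(5x)·cos(2x) dx = -10·(10/21) = -100/21.
  So ∫_0^π u² dx = 25*π/2 + π/2 − 100/21 = -100/21 + 13*π.
  (u')² squared terms: (-25)²·∫cos(5x)² dx = 625·π/2 = 625*π/2;  (-2)²·∫sin(2x)² dx = 4·π/2 = 2*π.
  (u')² cross terms: 2·(-25)·(-2)·∫cos(5x)·sin(2x) dx = 100·(-4/21) = -400/21.
  So ∫_0^π (u')² dx = 625*π/2 + 2*π − 400/21 = -400/21 + 629*π/2.
||u||_{H^1}^2 = (-100/21 + 13*π) + (-400/21 + 629*π/2) = -500/21 + 655*π/2.


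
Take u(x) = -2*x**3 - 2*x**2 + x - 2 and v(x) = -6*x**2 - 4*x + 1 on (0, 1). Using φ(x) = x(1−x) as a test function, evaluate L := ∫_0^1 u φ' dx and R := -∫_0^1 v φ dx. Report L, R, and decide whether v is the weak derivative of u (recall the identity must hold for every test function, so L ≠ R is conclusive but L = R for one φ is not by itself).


LHS = 7/15, RHS = 7/15. Yes, v = u' weakly.

u(x) = -2*x**3 - 2*x**2 + x - 2, classical derivative u'(x) = -6*x**2 - 4*x + 1.
φ(x) = x(1−x), so φ'(x) = 1 - 2*x.
Note φ(0) = φ(1) = 0, so the boundary term u·φ vanishes.
LHS = ∫_0^1 u(x) φ'(x) dx = ∫_0^1 (4*x^4 + 2*x^3 - 4*x^2 + 5*x - 2) dx. Term by term:
  ∫_0^1 4*x^4 dx = 4/5;  ∫_0^1 2*x^3 dx = 1/2;  ∫_0^1 -4*x^2 dx = -4/3;
  ∫_0^1 5*x dx = 5/2;  ∫_0^1 -2 dx = -2.
Sum: 4/5 + 1/2 − 4/3 + 5/2 − 2 = 7/15.
So LHS = 7/15.
∫_0^1 v(x) φ(x) dx = ∫_0^1 (6*x^4 - 2*x^3 - 5*x^2 + x) dx. Term by term:
  ∫_0^1 6*x^4 dx = 6/5;  ∫_0^1 -2*x^3 dx = -1/2;  ∫_0^1 -5*x^2 dx = -5/3;
  ∫_0^1 x dx = 1/2.
Sum: 6/5 − 1/2 − 5/3 + 1/2 = -7/15.
So RHS = -∫_0^1 v(x) φ(x) dx = 7/15.
LHS = RHS, so the identity holds for this test φ.
Moreover u is smooth here and v(x) = u'(x) = -6*x**2 - 4*x + 1 pointwise, so the identity holds for every test function. Hence v is the weak derivative of u.


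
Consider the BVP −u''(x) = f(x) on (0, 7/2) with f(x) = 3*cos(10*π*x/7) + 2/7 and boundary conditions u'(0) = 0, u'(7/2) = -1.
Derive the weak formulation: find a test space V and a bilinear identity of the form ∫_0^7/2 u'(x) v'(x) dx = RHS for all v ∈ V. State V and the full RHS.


V = H^1(0, 7/2) (v unrestricted at boundary; u is determined up to an additive constant); weak form: ∫_0^7/2 u'v' dx = ∫_0^7/2 (3*cos(10*π*x/7) + 2/7) v dx − v(7/2) for all v ∈ V.

Multiply both sides by a test function v and integrate from 0 to 7/2:
  ∫_0^7/2 −u''(x) v(x) dx = ∫_0^7/2 f(x) v(x) dx.
Integrate the LHS by parts once:
  ∫_0^7/2 −u'' v dx = −[u'(x) v(x)]_0^7/2 + ∫_0^7/2 u'(x) v'(x) dx.
Thus ∫_0^7/2 u'(x) v'(x) dx = ∫_0^7/2 f(x) v(x) dx + [u'(x) v(x)]_0^7/2.
Choose V so that boundary terms are either known or forced to vanish.
u has inhomogeneous Neumann u'(0) = 0, u'(7/2) = -1. [u' v]_0^7/2 = (-1)·v(7/2) − (0)·v(0) = − v(7/2). Take V = H^1(0, 7/2); boundary term becomes part of RHS.
Weak formulation: find u (satisfying any essential BC) such that ∫_0^7/2 u'(x) v'(x) dx = ∫_0^7/2 f v dx − v(7/2) for all v ∈ V (Neumann data are natural BCs: they enter the RHS as boundary terms).
Substituting f(x) = 3*cos(10*π*x/7) + 2/7, the right-hand side is ∫_0^7/2 (3*cos(10*π*x/7) + 2/7) v dx − v(7/2).
Compatibility check (pure Neumann): taking v ≡ 1 ∈ V gives 0 = ∫_0^7/2 f dx + (-1) − (0), i.e. ∫_0^7/2 f dx must equal u'(0) − u'(7/2) = 1. Indeed ∫_0^7/2 (3*cos(10*π*x/7) + 2/7) dx = 1, so the data are compatible. The solution is then unique only up to an additive constant (fix it e.g. by requiring ∫_0^7/2 u dx = 0).


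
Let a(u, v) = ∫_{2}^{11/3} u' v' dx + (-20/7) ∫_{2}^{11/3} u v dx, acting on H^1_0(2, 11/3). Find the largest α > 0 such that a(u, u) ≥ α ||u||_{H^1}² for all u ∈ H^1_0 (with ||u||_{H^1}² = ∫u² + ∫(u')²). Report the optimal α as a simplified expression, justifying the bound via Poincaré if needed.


α = (-500 + 63*π^2)/(7*(25 + 9*π^2))

Coercivity of a(·,·) on H^1_0(2, 11/3) means a(u, u) ≥ α ||u||_{H^1}² for every u ∈ H^1_0.
The interval has length L = 5/3, and Poincaré/coercivity depend only on L. Here a(u, u) = ∫(u')² + (-20/7)·∫u².
Here c = -20/7 < 0 with |c| < (π/L)² = 9*π^2/25, so coercivity still holds. The condition a(u,u) ≥ α||u||_{H^1}² reads (1−α)∫(u')² ≥ (α−c)∫u². Any admissible α is ≤ 1 (rapidly oscillating u have ∫u²/∫(u')² → 0), and α = 1 would force 0 ≥ (1−c)∫u², impossible since c < 1; so 1−α > 0. By the sharp Poincaré inequality on H^1_0 of an interval of length L, ∫(u')² ≥ (π/L)²∫u² with equality for the first sine mode sin(π(x−x₀)/L) (x₀ the left endpoint), so the inequality holds for all u iff (1−α)(π/L)² ≥ α − c, i.e. α ≤ ((π/L)² + c)/((π/L)² + 1) = (1 + c(L/π)²)/(1 + (L/π)²). (Direct route, valid since c ≤ 0: Poincaré gives c∫u² ≥ c(L/π)²∫(u')², so a(u,u) ≥ (1 + c(L/π)²)∫(u')², while ||u||_{H^1}² ≤ (1 + (L/π)²)∫(u')²; dividing yields the same α.) With (π/L)² = 9*π^2/25 and c = -20/7, the largest admissible constant is α = ((π/L)² + c)/((π/L)² + 1).
Simplifying, α = (-500 + 63*π^2)/(7*(25 + 9*π^2)).


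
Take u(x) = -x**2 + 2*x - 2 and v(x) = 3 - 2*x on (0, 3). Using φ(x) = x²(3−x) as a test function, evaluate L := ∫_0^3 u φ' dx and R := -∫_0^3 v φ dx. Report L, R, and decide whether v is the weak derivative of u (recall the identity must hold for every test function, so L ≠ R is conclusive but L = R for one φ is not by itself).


LHS = 54/5, RHS = 81/20. No, v is not the weak derivative of u.

u(x) = -x**2 + 2*x - 2, classical derivative u'(x) = 2 - 2*x.
φ(x) = x²(3−x), so φ'(x) = 3*x*(2 - x).
Note φ(0) = φ(3) = 0, so the boundary term u·φ vanishes.
LHS = ∫_0^3 u(x) φ'(x) dx = ∫_0^3 (3*x^4 - 12*x^3 + 18*x^2 - 12*x) dx. Term by term:
  ∫_0^3 3*x^4 dx = 729/5;  ∫_0^3 -12*x^3 dx = -243;  ∫_0^3 18*x^2 dx = 162;
  ∫_0^3 -12*x dx = -54.
Sum: 729/5 − 243 + 162 − 54 = 54/5.
So LHS = 54/5.
∫_0^3 v(x) φ(x) dx = ∫_0^3 (2*x^4 - 9*x^3 + 9*x^2) dx. Term by term:
  ∫_0^3 2*x^4 dx = 486/5;  ∫_0^3 -9*x^3 dx = -729/4;  ∫_0^3 9*x^2 dx = 81.
Sum: 486/5 − 729/4 + 81 = -81/20.
So RHS = -∫_0^3 v(x) φ(x) dx = 81/20.
LHS − RHS = 27/4 ≠ 0, so the identity fails.
(For a valid weak derivative the identity must hold for EVERY test function, in particular this one. The failure shows v is NOT the weak derivative of u.)
Correct weak derivative would be u'(x) = 2 - 2*x.


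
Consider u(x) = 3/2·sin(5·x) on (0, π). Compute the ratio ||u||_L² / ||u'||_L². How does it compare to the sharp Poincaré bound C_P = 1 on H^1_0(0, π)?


||u||_L² / ||u'||_L² = 1/5 < C_P = 1.

u(x) = 3/2·sin(5·x), so u'(x) = 15*cos(5*x)/2.
Writing u(x) = A·sin(kπx/L) with A = 3/2 and k = 5, use ∫_0^L sin²(kπx/L) dx = L/2 and ∫_0^L cos²(kπx/L) dx = L/2.
u² = 9/4·sin²(5·x) and (u')² = 225/4·cos²(5·x), and each of sin², cos² integrates to L/2 = π/2 over (0, π).
∫_0^π u² dx = 9*π/8, so ||u||_L² = 3*sqrt(2)*sqrt(π)/4.
∫_0^π (u')² dx = 225*π/8, so ||u'||_L² = 15*sqrt(2)*sqrt(π)/4.
Ratio ||u||_L² / ||u'||_L² = 1/5.
Sharp Poincaré constant on H^1_0(0, π) is C_P = L/π = 1, achieved by sin(x).
This is the k = 5 harmonic; the ratio L/(kπ) is strictly less than C_P = L/π, consistent with the sharp inequality ||u||_L² ≤ C_P ||u'||_L².


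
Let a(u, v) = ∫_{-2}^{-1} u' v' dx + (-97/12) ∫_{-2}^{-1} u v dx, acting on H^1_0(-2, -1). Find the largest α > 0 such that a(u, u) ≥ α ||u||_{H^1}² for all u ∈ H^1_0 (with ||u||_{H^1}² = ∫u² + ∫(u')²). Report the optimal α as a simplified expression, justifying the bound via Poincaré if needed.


α = (-97/12 + π^2)/(1 + π^2)

Coercivity of a(·,·) on H^1_0(-2, -1) means a(u, u) ≥ α ||u||_{H^1}² for every u ∈ H^1_0.
The interval has length L = 1, and Poincaré/coercivity depend only on L. Here a(u, u) = ∫(u')² + (-97/12)·∫u².
Here c = -97/12 < 0 with |c| < (π/L)² = π^2, so coercivity still holds. The condition a(u,u) ≥ α||u||_{H^1}² reads (1−α)∫(u')² ≥ (α−c)∫u². Any admissible α is ≤ 1 (rapidly oscillating u have ∫u²/∫(u')² → 0), and α = 1 would force 0 ≥ (1−c)∫u², impossible since c < 1; so 1−α > 0. By the sharp Poincaré inequality on H^1_0 of an interval of length L, ∫(u')² ≥ (π/L)²∫u² with equality for the first sine mode sin(π(x−x₀)/L) (x₀ the left endpoint), so the inequality holds for all u iff (1−α)(π/L)² ≥ α − c, i.e. α ≤ ((π/L)² + c)/((π/L)² + 1) = (1 + c(L/π)²)/(1 + (L/π)²). (Direct route, valid since c ≤ 0: Poincaré gives c∫u² ≥ c(L/π)²∫(u')², so a(u,u) ≥ (1 + c(L/π)²)∫(u')², while ||u||_{H^1}² ≤ (1 + (L/π)²)∫(u')²; dividing yields the same α.) With (π/L)² = π^2 and c = -97/12, the largest admissible constant is α = ((π/L)² + c)/((π/L)² + 1).
Simplifying, α = (-97/12 + π^2)/(1 + π^2).


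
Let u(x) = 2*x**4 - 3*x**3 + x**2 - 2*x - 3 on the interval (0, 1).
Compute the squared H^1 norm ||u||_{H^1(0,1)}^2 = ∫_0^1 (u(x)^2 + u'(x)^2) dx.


||u||_{H^1}^2 = 926/45

The H^1 norm (squared) on an interval (0, L) is
  ||u||_{H^1}^2 = ∫_0^L u(x)^2 dx + ∫_0^L u'(x)^2 dx.
Compute u'(x) = 8*x**3 - 9*x**2 + 2*x - 2.
Then u(x)^2 = 4*x**8 - 12*x**7 + 13*x**6 - 14*x**5 + x**4 + 14*x**3 - 2*x**2 + 12*x + 9 and u'(x)^2 = 64*x**6 - 144*x**5 + 113*x**4 - 68*x**3 + 40*x**2 - 8*x + 4.
Integrate each monomial from 0 to 1 using ∫_0^1 c·x^n dx = c·1^(n+1)/(n+1):
  ∫_0^1 u(x)^2 dx = ∫_0^1 (4*x^8 - 12*x^7 + 13*x^6 - 14*x^5 + x^4 + 14*x^3 - 2*x^2 + 12*x + 9) dx. Term by term:
    ∫_0^1 4*x^8 dx = 4/9;  ∫_0^1 -12*x^7 dx = -3/2;  ∫_0^1 13*x^6 dx = 13/7;
    ∫_0^1 -14*x^5 dx = -7/3;  ∫_0^1 x^4 dx = 1/5;  ∫_0^1 14*x^3 dx = 7/2;
    ∫_0^1 -2*x^2 dx = -2/3;  ∫_0^1 12*x dx = 6;  ∫_0^1 9 dx = 9.
  Sum: 4/9 − 3/2 + 13/7 − 7/3 + 1/5 + 7/2 − 2/3 + 6 + 9 = 5198/315.
  ∫_0^1 u'(x)^2 dx = ∫_0^1 (64*x^6 - 144*x^5 + 113*x^4 - 68*x^3 + 40*x^2 - 8*x + 4) dx. Term by term:
    ∫_0^1 64*x^6 dx = 64/7;  ∫_0^1 -144*x^5 dx = -24;  ∫_0^1 113*x^4 dx = 113/5;
    ∫_0^1 -68*x^3 dx = -17;  ∫_0^1 40*x^2 dx = 40/3;  ∫_0^1 -8*x dx = -4;
    ∫_0^1 4 dx = 4.
  Sum: 64/7 − 24 + 113/5 − 17 + 40/3 − 4 + 4 = 428/105.
Adding: ||u||_{H^1}^2 = 5198/315 + 428/105 = 926/45.


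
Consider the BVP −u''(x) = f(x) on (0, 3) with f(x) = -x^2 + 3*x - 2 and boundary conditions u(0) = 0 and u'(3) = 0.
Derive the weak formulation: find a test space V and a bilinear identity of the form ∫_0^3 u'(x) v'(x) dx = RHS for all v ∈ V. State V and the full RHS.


V = {v ∈ H^1(0, 3) : v(0) = 0} (test functions vanish at x = 0 where u is specified); weak form: ∫_0^3 u'v' dx = ∫_0^3 (-x^2 + 3*x - 2) v dx for all v ∈ V.

Multiply both sides by a test function v and integrate from 0 to 3:
  ∫_0^3 −u''(x) v(x) dx = ∫_0^3 f(x) v(x) dx.
Integrate the LHS by parts once:
  ∫_0^3 −u'' v dx = −[u'(x) v(x)]_0^3 + ∫_0^3 u'(x) v'(x) dx.
Thus ∫_0^3 u'(x) v'(x) dx = ∫_0^3 f(x) v(x) dx + [u'(x) v(x)]_0^3.
Choose V so that boundary terms are either known or forced to vanish.
Mixed BC: u(0) = 0 (Dirichlet) and u'(3) = 0 (Neumann). Define V = {v ∈ H^1(0, 3) : v(0) = 0}. Then [u' v]_0^3 = u'(3)·v(3) − u'(0)·0 = 0.
Weak formulation: find u (satisfying any essential BC) such that ∫_0^3 u'(x) v'(x) dx = ∫_0^3 f v dx for all v ∈ V (Dirichlet at 0 absorbed into V; the Neumann datum at x = 3 is zero, so no boundary term remains).
Substituting f(x) = -x^2 + 3*x - 2, the right-hand side is ∫_0^3 (-x^2 + 3*x - 2) v dx.


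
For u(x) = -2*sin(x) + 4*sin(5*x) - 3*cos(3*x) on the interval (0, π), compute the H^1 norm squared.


||u||_{H^1(0,π)}^2 = 257*π

u'(x) = 9*sin(3*x) - 2*cos(x) + 20*cos(5*x).
Expand u² and (u')² and integrate term by term on (0, π), using: for integers n ≥ 1, ∫_0^π sin²(nx) dx = ∫_0^π cos²(nx) dx = π/2; for n ≠ n', ∫_0^π sin(nx)sin(n'x) dx = ∫_0^π cos(nx)cos(n'x) dx = 0; and by product-to-sum, ∫_0^π sin(nx)cos(n'x) dx = ½∫_0^π [sin((n+n')x) + sin((n−n')x)] dx, which is 0 when n+n' is even and 2n/(n²−n'²) when n+n' is odd (it need not vanish on (0, π)).
  u² squared terms: (-3)²·∫cos(3x)² dx = 9·π/2 = 9*π/2;  (-2)²·∫sin(x)² dx = 4·π/2 = 2*π;  (4)²·∫sin(5x)² dx = 16·π/2 = 8*π.
  u² cross terms: 2·(-3)·(-2)·∫cos(3x)·sin(x) dx = 12·(0) = 0;  2·(-3)·(4)·∫cos(3x)·sin(5x) dx = -24·(0) = 0;  2·(-2)·(4)·∫sin(x)·sin(5x) dx = -16·(0) = 0.
  So ∫_0^π u² dx = 9*π/2 + 2*π + 8*π + 0 + 0 + 0 = 29*π/2.
  (u')² squared terms: (-2)²·∫cos(x)² dx = 4·π/2 = 2*π;  (9)²·∫sin(3x)² dx = 81·π/2 = 81*π/2;  (20)²·∫cos(5x)² dx = 400·π/2 = 200*π.
  (u')² cross terms: 2·(-2)·(9)·∫cos(x)·sin(3x) dx = -36·(0) = 0;  2·(-2)·(20)·∫cos(x)·cos(5x) dx = -80·(0) = 0;  2·(9)·(20)·∫sin(3x)·cos(5x) dx = 360·(0) = 0.
  So ∫_0^π (u')² dx = 2*π + 81*π/2 + 200*π + 0 + 0 + 0 = 485*π/2.
||u||_{H^1}^2 = (29*π/2) + (485*π/2) = 257*π.


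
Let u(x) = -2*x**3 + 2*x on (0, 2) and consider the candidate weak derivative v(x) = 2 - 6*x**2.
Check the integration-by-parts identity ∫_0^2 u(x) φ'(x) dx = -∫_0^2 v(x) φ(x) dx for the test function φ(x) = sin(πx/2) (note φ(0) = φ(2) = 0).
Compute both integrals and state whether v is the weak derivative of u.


LHS = -192/π^3 + 40/π, RHS = -192/π^3 + 40/π. Yes, v = u' weakly.

u(x) = -2*x**3 + 2*x, classical derivative u'(x) = 2 - 6*x**2.
φ(x) = sin(πx/2), so φ'(x) = π*cos(π*x/2)/2.
Note φ(0) = φ(2) = 0, so the boundary term u·φ vanishes.
LHS = ∫_0^2 u(x) φ'(x) dx = ∫_0^2 (-π*x^3*cos(π*x/2) + π*x*cos(π*x/2)) dx. Term by term:
  ∫_0^2 π*x*cos(π*x/2) dx = -8/π;  ∫_0^2 -π*x^3*cos(π*x/2) dx = -192/π^3 + 48/π.
Sum: -8/π + -192/π^3 + 48/π = -192/π^3 + 40/π.
So LHS = -192/π^3 + 40/π.
∫_0^2 v(x) φ(x) dx = ∫_0^2 (-6*x^2*sin(π*x/2) + 2*sin(π*x/2)) dx. Term by term:
  ∫_0^2 2*sin(π*x/2) dx = 8/π;  ∫_0^2 -6*x^2*sin(π*x/2) dx = -48/π + 192/π^3.
Sum: 8/π + -48/π + 192/π^3 = -40/π + 192/π^3.
So RHS = -∫_0^2 v(x) φ(x) dx = -192/π^3 + 40/π.
LHS = RHS, so the identity holds for this test φ.
Moreover u is smooth here and v(x) = u'(x) = 2 - 6*x**2 pointwise, so the identity holds for every test function. Hence v is the weak derivative of u.


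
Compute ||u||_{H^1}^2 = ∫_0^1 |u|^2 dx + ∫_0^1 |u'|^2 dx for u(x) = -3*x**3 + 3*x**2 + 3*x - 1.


||u||_{H^1}^2 = 409/35

The H^1 norm (squared) on an interval (0, L) is
  ||u||_{H^1}^2 = ∫_0^L u(x)^2 dx + ∫_0^L u'(x)^2 dx.
Compute u'(x) = -9*x**2 + 6*x + 3.
Then u(x)^2 = 9*x**6 - 18*x**5 - 9*x**4 + 24*x**3 + 3*x**2 - 6*x + 1 and u'(x)^2 = 81*x**4 - 108*x**3 - 18*x**2 + 36*x + 9.
Integrate each monomial from 0 to 1 using ∫_0^1 c·x^n dx = c·1^(n+1)/(n+1):
  ∫_0^1 u(x)^2 dx = ∫_0^1 (9*x^6 - 18*x^5 - 9*x^4 + 24*x^3 + 3*x^2 - 6*x + 1) dx. Term by term:
    ∫_0^1 9*x^6 dx = 9/7;  ∫_0^1 -18*x^5 dx = -3;  ∫_0^1 -9*x^4 dx = -9/5;
    ∫_0^1 24*x^3 dx = 6;  ∫_0^1 3*x^2 dx = 1;  ∫_0^1 -6*x dx = -3;
    ∫_0^1 1 dx = 1.
  Sum: 9/7 − 3 − 9/5 + 6 + 1 − 3 + 1 = 52/35.
  ∫_0^1 u'(x)^2 dx = ∫_0^1 (81*x^4 - 108*x^3 - 18*x^2 + 36*x + 9) dx. Term by term:
    ∫_0^1 81*x^4 dx = 81/5;  ∫_0^1 -108*x^3 dx = -27;  ∫_0^1 -18*x^2 dx = -6;
    ∫_0^1 36*x dx = 18;  ∫_0^1 9 dx = 9.
  Sum: 81/5 − 27 − 6 + 18 + 9 = 51/5.
Adding: ||u||_{H^1}^2 = 52/35 + 51/5 = 409/35.


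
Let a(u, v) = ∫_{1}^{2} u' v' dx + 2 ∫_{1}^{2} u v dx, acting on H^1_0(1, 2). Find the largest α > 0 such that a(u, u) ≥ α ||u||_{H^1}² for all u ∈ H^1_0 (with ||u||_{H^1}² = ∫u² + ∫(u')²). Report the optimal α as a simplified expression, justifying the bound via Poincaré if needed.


α = 1

Coercivity of a(·,·) on H^1_0(1, 2) means a(u, u) ≥ α ||u||_{H^1}² for every u ∈ H^1_0.
The interval has length L = 1, and Poincaré/coercivity depend only on L. Here a(u, u) = ∫(u')² + (2)·∫u².
Here c = 2 ≥ 1, so a(u,u) = ∫(u')² + c∫u² ≥ ∫(u')² + ∫u² = ||u||_{H^1}², i.e. α = 1 works. No larger α is possible: a(u,u) ≥ α||u||_{H^1}² means (1−α)∫(u')² ≥ (α−c)∫u², and for the modes u_n = sin(nπ(x−x₀)/L) (x₀ the left endpoint) one has ∫u_n²/∫(u_n')² = (L/(nπ))² → 0, so a(u_n,u_n)/||u_n||_{H^1}² → 1. Hence the optimal constant is α = 1.
Therefore α = 1.


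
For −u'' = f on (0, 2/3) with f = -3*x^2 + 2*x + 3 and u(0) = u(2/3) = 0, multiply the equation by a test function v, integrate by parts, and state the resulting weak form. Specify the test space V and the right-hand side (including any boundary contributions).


V = H^1_0(0, 2/3) (so v(0) = v(2/3) = 0); weak form: ∫_0^2/3 u'v' dx = ∫_0^2/3 (-3*x^2 + 2*x + 3) v dx for all v ∈ V.

Multiply both sides by a test function v and integrate from 0 to 2/3:
  ∫_0^2/3 −u''(x) v(x) dx = ∫_0^2/3 f(x) v(x) dx.
Integrate the LHS by parts once:
  ∫_0^2/3 −u'' v dx = −[u'(x) v(x)]_0^2/3 + ∫_0^2/3 u'(x) v'(x) dx.
Thus ∫_0^2/3 u'(x) v'(x) dx = ∫_0^2/3 f(x) v(x) dx + [u'(x) v(x)]_0^2/3.
Choose V so that boundary terms are either known or forced to vanish.
u is Dirichlet: u(0) = u(2/3) = 0. Let V = H^1_0(0, 2/3); then v(0) = v(2/3) = 0, and [u' v]_0^2/3 = 0.
Weak formulation: find u (satisfying any essential BC) such that ∫_0^2/3 u'(x) v'(x) dx = ∫_0^2/3 f v dx for all v ∈ V.
Substituting f(x) = -3*x^2 + 2*x + 3, the right-hand side is ∫_0^2/3 (-3*x^2 + 2*x + 3) v dx.


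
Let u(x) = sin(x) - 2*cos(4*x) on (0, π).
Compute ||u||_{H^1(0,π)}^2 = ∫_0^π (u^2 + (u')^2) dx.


||u||_{H^1(0,π)}^2 = 136/15 + 35*π

u'(x) = 8*sin(4*x) + cos(x).
Expand u² and (u')² and integrate term by term on (0, π), using: for integers n ≥ 1, ∫_0^π sin²(nx) dx = ∫_0^π cos²(nx) dx = π/2; for n ≠ n', ∫_0^π sin(nx)sin(n'x) dx = ∫_0^π cos(nx)cos(n'x) dx = 0; and by product-to-sum, ∫_0^π sin(nx)cos(n'x) dx = ½∫_0^π [sin((n+n')x) + sin((n−n')x)] dx, which is 0 when n+n' is even and 2n/(n²−n'²) when n+n' is odd (it need not vanish on (0, π)).
  u² squared terms: (-2)²·∫cos(4x)² dx = 4·π/2 = 2*π;  (1)²·∫sin(x)² dx = 1·π/2 = π/2.
  u² cross terms: 2·(-2)·(1)·∫cos(4x)·sin(x) dx = -4·(-2/15) = 8/15.
  So ∫_0^π u² dx = 2*π + π/2 + 8/15 = 8/15 + 5*π/2.
  (u')² squared terms: (8)²·∫sin(4x)² dx = 64·π/2 = 32*π;  (1)²·∫cos(x)² dx = 1·π/2 = π/2.
  (u')² cross terms: 2·(8)·(1)·∫sin(4x)·cos(x) dx = 16·(8/15) = 128/15.
  So ∫_0^π (u')² dx = 32*π + π/2 + 128/15 = 128/15 + 65*π/2.
||u||_{H^1}^2 = (8/15 + 5*π/2) + (128/15 + 65*π/2) = 136/15 + 35*π.


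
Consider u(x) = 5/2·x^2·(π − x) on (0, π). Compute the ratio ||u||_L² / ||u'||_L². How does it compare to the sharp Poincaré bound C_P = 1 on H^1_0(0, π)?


||u||_L² / ||u'||_L² = sqrt(14)*π/14 < C_P = 1.

u(x) = 5/2·x^2·(π − x), so u'(x) = 5*x*(-3*x + 2*π)/2.
u(x) = 5/2·x^2·(π − x) vanishes at x = 0 and x = π, so u ∈ H^1_0(0, π). Differentiate via the product rule and integrate the resulting polynomials term by term.
  ∫_0^π u² dx = ∫_0^π (25*x^6/4 - 25*π*x^5/2 + 25*π^2*x^4/4) dx. Term by term:
    ∫_0^π 25*x^6/4 dx = 25*π^7/28;  ∫_0^π -25*π*x^5/2 dx = -25*π^7/12;  ∫_0^π 25*π^2*x^4/4 dx = 5*π^7/4.
  Sum: 25*π^7/28 − 25*π^7/12 + 5*π^7/4 = 5*π^7/84.
  ∫_0^π (u')² dx = ∫_0^π (225*x^4/4 - 75*π*x^3 + 25*π^2*x^2) dx. Term by term:
    ∫_0^π 225*x^4/4 dx = 45*π^5/4;  ∫_0^π -75*π*x^3 dx = -75*π^5/4;  ∫_0^π 25*π^2*x^2 dx = 25*π^5/3.
  Sum: 45*π^5/4 − 75*π^5/4 + 25*π^5/3 = 5*π^5/6.
∫_0^π u² dx = 5*π^7/84, so ||u||_L² = sqrt(105)*π^(7/2)/42.
∫_0^π (u')² dx = 5*π^5/6, so ||u'||_L² = sqrt(30)*π^(5/2)/6.
Ratio ||u||_L² / ||u'||_L² = sqrt(14)*π/14.
Sharp Poincaré constant on H^1_0(0, π) is C_P = L/π = 1, achieved by sin(x).
A polynomial bump cannot attain the sharp Poincaré constant (only the first sine eigenfunction does), so the ratio is strictly less than C_P, consistent with ||u||_L² ≤ C_P ||u'||_L².


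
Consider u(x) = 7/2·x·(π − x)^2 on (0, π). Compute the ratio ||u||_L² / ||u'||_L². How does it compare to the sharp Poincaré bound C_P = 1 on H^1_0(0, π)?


||u||_L² / ||u'||_L² = sqrt(14)*π/14 < C_P = 1.

u(x) = 7/2·x·(π − x)^2, so u'(x) = 7*(x - π)*(3*x - π)/2.
u(x) = 7/2·x·(π − x)^2 vanishes at x = 0 and x = π, so u ∈ H^1_0(0, π). Differentiate via the product rule and integrate the resulting polynomials term by term.
  ∫_0^π u² dx = ∫_0^π (49*x^6/4 - 49*π*x^5 + 147*π^2*x^4/2 - 49*π^3*x^3 + 49*π^4*x^2/4) dx. Term by term:
    ∫_0^π 49*x^6/4 dx = 7*π^7/4;  ∫_0^π -49*π*x^5 dx = -49*π^7/6;  ∫_0^π 147*π^2*x^4/2 dx = 147*π^7/10;
    ∫_0^π -49*π^3*x^3 dx = -49*π^7/4;  ∫_0^π 49*π^4*x^2/4 dx = 49*π^7/12.
  Sum: 7*π^7/4 − 49*π^7/6 + 147*π^7/10 − 49*π^7/4 + 49*π^7/12 = 7*π^7/60.
  ∫_0^π (u')² dx = ∫_0^π (441*x^4/4 - 294*π*x^3 + 539*π^2*x^2/2 - 98*π^3*x + 49*π^4/4) dx. Term by term:
    ∫_0^π 441*x^4/4 dx = 441*π^5/20;  ∫_0^π -294*π*x^3 dx = -147*π^5/2;  ∫_0^π 539*π^2*x^2/2 dx = 539*π^5/6;
    ∫_0^π -98*π^3*x dx = -49*π^5;  ∫_0^π 49*π^4/4 dx = 49*π^5/4.
  Sum: 441*π^5/20 − 147*π^5/2 + 539*π^5/6 − 49*π^5 + 49*π^5/4 = 49*π^5/30.
∫_0^π u² dx = 7*π^7/60, so ||u||_L² = sqrt(105)*π^(7/2)/30.
∫_0^π (u')² dx = 49*π^5/30, so ||u'||_L² = 7*sqrt(30)*π^(5/2)/30.
Ratio ||u||_L² / ||u'||_L² = sqrt(14)*π/14.
Sharp Poincaré constant on H^1_0(0, π) is C_P = L/π = 1, achieved by sin(x).
A polynomial bump cannot attain the sharp Poincaré constant (only the first sine eigenfunction does), so the ratio is strictly less than C_P, consistent with ||u||_L² ≤ C_P ||u'||_L².


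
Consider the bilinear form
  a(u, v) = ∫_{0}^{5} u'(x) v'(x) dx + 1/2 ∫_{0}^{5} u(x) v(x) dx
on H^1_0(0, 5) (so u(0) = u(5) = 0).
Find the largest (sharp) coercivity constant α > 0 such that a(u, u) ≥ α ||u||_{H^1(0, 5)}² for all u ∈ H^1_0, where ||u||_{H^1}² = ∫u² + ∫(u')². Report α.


α = (π^2 + 25/2)/(π^2 + 25)

Coercivity of a(·,·) on H^1_0(0, 5) means a(u, u) ≥ α ||u||_{H^1}² for every u ∈ H^1_0.
The interval has length L = 5, and Poincaré/coercivity depend only on L. Here a(u, u) = ∫(u')² + (1/2)·∫u².
Here 0 < c = 1/2 < 1. The condition a(u,u) ≥ α||u||_{H^1}² reads (1−α)∫(u')² ≥ (α−c)∫u². Any admissible α is ≤ 1 (rapidly oscillating u have ∫u²/∫(u')² → 0), and α = 1 would force 0 ≥ (1−c)∫u², impossible since c < 1; so 1−α > 0. By the sharp Poincaré inequality on H^1_0 of an interval of length L, ∫(u')² ≥ (π/L)²∫u² with equality for the first sine mode sin(π(x−x₀)/L) (x₀ the left endpoint), so the inequality holds for all u iff (1−α)(π/L)² ≥ α − c, i.e. α ≤ ((π/L)² + c)/((π/L)² + 1) = (1 + c(L/π)²)/(1 + (L/π)²). With (π/L)² = π^2/25 and c = 1/2, the largest admissible constant is α = ((π/L)² + c)/((π/L)² + 1).
Simplifying, α = (π^2 + 25/2)/(π^2 + 25).


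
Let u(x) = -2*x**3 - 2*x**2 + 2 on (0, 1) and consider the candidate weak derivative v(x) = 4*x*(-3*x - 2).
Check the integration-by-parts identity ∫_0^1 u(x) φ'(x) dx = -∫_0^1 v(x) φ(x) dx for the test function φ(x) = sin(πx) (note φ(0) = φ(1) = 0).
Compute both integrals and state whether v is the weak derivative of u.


LHS = -24/π^3 + 10/π, RHS = -48/π^3 + 20/π. No, v is not the weak derivative of u.

u(x) = -2*x**3 - 2*x**2 + 2, classical derivative u'(x) = -6*x**2 - 4*x.
φ(x) = sin(πx), so φ'(x) = π*cos(π*x).
Note φ(0) = φ(1) = 0, so the boundary term u·φ vanishes.
LHS = ∫_0^1 u(x) φ'(x) dx = ∫_0^1 (-2*π*x^3*cos(π*x) - 2*π*x^2*cos(π*x) + 2*π*cos(π*x)) dx. Term by term:
  ∫_0^1 2*π*cos(π*x) dx = 0;  ∫_0^1 -2*π*x^2*cos(π*x) dx = 4/π;  ∫_0^1 -2*π*x^3*cos(π*x) dx = -24/π^3 + 6/π.
Sum: 0 + 4/π + -24/π^3 + 6/π = -24/π^3 + 10/π.
So LHS = -24/π^3 + 10/π.
∫_0^1 v(x) φ(x) dx = ∫_0^1 (-12*x^2*sin(π*x) - 8*x*sin(π*x)) dx. Term by term:
  ∫_0^1 -12*x^2*sin(π*x) dx = -12/π + 48/π^3;  ∫_0^1 -8*x*sin(π*x) dx = -8/π.
Sum: -12/π + 48/π^3 − 8/π = -20/π + 48/π^3.
So RHS = -∫_0^1 v(x) φ(x) dx = -48/π^3 + 20/π.
LHS − RHS = -10/π + 24/π^3 ≠ 0, so the identity fails.
(For a valid weak derivative the identity must hold for EVERY test function, in particular this one. The failure shows v is NOT the weak derivative of u.)
Correct weak derivative would be u'(x) = -6*x**2 - 4*x.


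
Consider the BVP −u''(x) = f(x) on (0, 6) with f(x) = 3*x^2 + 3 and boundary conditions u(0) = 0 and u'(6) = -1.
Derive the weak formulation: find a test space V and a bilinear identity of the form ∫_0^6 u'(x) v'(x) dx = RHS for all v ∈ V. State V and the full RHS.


V = {v ∈ H^1(0, 6) : v(0) = 0} (test functions vanish at x = 0 where u is specified); weak form: ∫_0^6 u'v' dx = ∫_0^6 (3*x^2 + 3) v dx − v(6) for all v ∈ V.

Multiply both sides by a test function v and integrate from 0 to 6:
  ∫_0^6 −u''(x) v(x) dx = ∫_0^6 f(x) v(x) dx.
Integrate the LHS by parts once:
  ∫_0^6 −u'' v dx = −[u'(x) v(x)]_0^6 + ∫_0^6 u'(x) v'(x) dx.
Thus ∫_0^6 u'(x) v'(x) dx = ∫_0^6 f(x) v(x) dx + [u'(x) v(x)]_0^6.
Choose V so that boundary terms are either known or forced to vanish.
Mixed BC: u(0) = 0 (Dirichlet) and u'(6) = -1 (Neumann). Define V = {v ∈ H^1(0, 6) : v(0) = 0}. Then [u' v]_0^6 = u'(6)·v(6) − u'(0)·0 = − v(6).
Weak formulation: find u (satisfying any essential BC) such that ∫_0^6 u'(x) v'(x) dx = ∫_0^6 f v dx − v(6) for all v ∈ V (Dirichlet at 0 absorbed into V; Neumann datum at x = 6 contributes the boundary term).
Substituting f(x) = 3*x^2 + 3, the right-hand side is ∫_0^6 (3*x^2 + 3) v dx − v(6).


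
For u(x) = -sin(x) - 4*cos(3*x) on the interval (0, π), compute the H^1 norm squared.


||u||_{H^1(0,π)}^2 = 81*π

u'(x) = 12*sin(3*x) - cos(x).
Expand u² and (u')² and integrate term by term on (0, π), using: for integers n ≥ 1, ∫_0^π sin²(nx) dx = ∫_0^π cos²(nx) dx = π/2; for n ≠ n', ∫_0^π sin(nx)sin(n'x) dx = ∫_0^π cos(nx)cos(n'x) dx = 0; and by product-to-sum, ∫_0^π sin(nx)cos(n'x) dx = ½∫_0^π [sin((n+n')x) + sin((n−n')x)] dx, which is 0 when n+n' is even and 2n/(n²−n'²) when n+n' is odd (it need not vanish on (0, π)).
  u² squared terms: (-1)²·∫sin(x)² dx = 1·π/2 = π/2;  (-4)²·∫cos(3x)² dx = 16·π/2 = 8*π.
  u² cross terms: 2·(-1)·(-4)·∫sin(x)·cos(3x) dx = 8·(0) = 0.
  So ∫_0^π u² dx = π/2 + 8*π + 0 = 17*π/2.
  (u')² squared terms: (-1)²·∫cos(x)² dx = 1·π/2 = π/2;  (12)²·∫sin(3x)² dx = 144·π/2 = 72*π.
  (u')² cross terms: 2·(-1)·(12)·∫cos(x)·sin(3x) dx = -24·(0) = 0.
  So ∫_0^π (u')² dx = π/2 + 72*π + 0 = 145*π/2.
||u||_{H^1}^2 = (17*π/2) + (145*π/2) = 81*π.


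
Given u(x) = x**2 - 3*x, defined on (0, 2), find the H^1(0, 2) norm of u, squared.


||u||_{H^1}^2 = 166/15

The H^1 norm (squared) on an interval (0, L) is
  ||u||_{H^1}^2 = ∫_0^L u(x)^2 dx + ∫_0^L u'(x)^2 dx.
Compute u'(x) = 2*x - 3.
Then u(x)^2 = x**4 - 6*x**3 + 9*x**2 and u'(x)^2 = 4*x**2 - 12*x + 9.
Integrate each monomial from 0 to 2 using ∫_0^2 c·x^n dx = c·2^(n+1)/(n+1):
  ∫_0^2 u(x)^2 dx = ∫_0^2 (x^4 - 6*x^3 + 9*x^2) dx. Term by term:
    ∫_0^2 x^4 dx = 32/5;  ∫_0^2 -6*x^3 dx = -24;  ∫_0^2 9*x^2 dx = 24.
  Sum: 32/5 − 24 + 24 = 32/5.
  ∫_0^2 u'(x)^2 dx = ∫_0^2 (4*x^2 - 12*x + 9) dx. Term by term:
    ∫_0^2 4*x^2 dx = 32/3;  ∫_0^2 -12*x dx = -24;  ∫_0^2 9 dx = 18.
  Sum: 32/3 − 24 + 18 = 14/3.
Adding: ||u||_{H^1}^2 = 32/5 + 14/3 = 166/15.


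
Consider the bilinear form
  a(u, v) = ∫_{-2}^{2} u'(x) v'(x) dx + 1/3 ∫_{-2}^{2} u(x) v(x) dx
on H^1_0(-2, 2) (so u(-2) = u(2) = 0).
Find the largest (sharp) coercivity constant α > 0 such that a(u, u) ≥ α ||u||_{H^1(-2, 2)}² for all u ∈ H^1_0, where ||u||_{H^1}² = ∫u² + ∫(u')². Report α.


α = (16/3 + π^2)/(π^2 + 16)

Coercivity of a(·,·) on H^1_0(-2, 2) means a(u, u) ≥ α ||u||_{H^1}² for every u ∈ H^1_0.
The interval has length L = 4, and Poincaré/coercivity depend only on L. Here a(u, u) = ∫(u')² + (1/3)·∫u².
Here 0 < c = 1/3 < 1. The condition a(u,u) ≥ α||u||_{H^1}² reads (1−α)∫(u')² ≥ (α−c)∫u². Any admissible α is ≤ 1 (rapidly oscillating u have ∫u²/∫(u')² → 0), and α = 1 would force 0 ≥ (1−c)∫u², impossible since c < 1; so 1−α > 0. By the sharp Poincaré inequality on H^1_0 of an interval of length L, ∫(u')² ≥ (π/L)²∫u² with equality for the first sine mode sin(π(x−x₀)/L) (x₀ the left endpoint), so the inequality holds for all u iff (1−α)(π/L)² ≥ α − c, i.e. α ≤ ((π/L)² + c)/((π/L)² + 1) = (1 + c(L/π)²)/(1 + (L/π)²). With (π/L)² = π^2/16 and c = 1/3, the largest admissible constant is α = ((π/L)² + c)/((π/L)² + 1).
Simplifying, α = (16/3 + π^2)/(π^2 + 16).


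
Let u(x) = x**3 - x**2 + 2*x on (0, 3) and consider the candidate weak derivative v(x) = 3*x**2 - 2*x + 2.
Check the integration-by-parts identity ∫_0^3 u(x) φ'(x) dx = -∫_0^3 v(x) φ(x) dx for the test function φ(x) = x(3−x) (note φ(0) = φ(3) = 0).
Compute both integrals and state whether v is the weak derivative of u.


LHS = -639/20, RHS = -639/20. Yes, v = u' weakly.

u(x) = x**3 - x**2 + 2*x, classical derivative u'(x) = 3*x**2 - 2*x + 2.
φ(x) = x(3−x), so φ'(x) = 3 - 2*x.
Note φ(0) = φ(3) = 0, so the boundary term u·φ vanishes.
LHS = ∫_0^3 u(x) φ'(x) dx = ∫_0^3 (-2*x^4 + 5*x^3 - 7*x^2 + 6*x) dx. Term by term:
  ∫_0^3 -2*x^4 dx = -486/5;  ∫_0^3 5*x^3 dx = 405/4;  ∫_0^3 -7*x^2 dx = -63;
  ∫_0^3 6*x dx = 27.
Sum: -486/5 + 405/4 − 63 + 27 = -639/20.
So LHS = -639/20.
∫_0^3 v(x) φ(x) dx = ∫_0^3 (-3*x^4 + 11*x^3 - 8*x^2 + 6*x) dx. Term by term:
  ∫_0^3 -3*x^4 dx = -729/5;  ∫_0^3 11*x^3 dx = 891/4;  ∫_0^3 -8*x^2 dx = -72;
  ∫_0^3 6*x dx = 27.
Sum: -729/5 + 891/4 − 72 + 27 = 639/20.
So RHS = -∫_0^3 v(x) φ(x) dx = -639/20.
LHS = RHS, so the identity holds for this test φ.
Moreover u is smooth here and v(x) = u'(x) = 3*x**2 - 2*x + 2 pointwise, so the identity holds for every test function. Hence v is the weak derivative of u.


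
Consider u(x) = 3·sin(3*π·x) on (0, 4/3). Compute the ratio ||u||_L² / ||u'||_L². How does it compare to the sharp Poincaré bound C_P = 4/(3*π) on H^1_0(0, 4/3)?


||u||_L² / ||u'||_L² = 1/(3*π) < C_P = 4/(3*π).

u(x) = 3·sin(3*π·x), so u'(x) = 9*π*cos(3*π*x).
Writing u(x) = A·sin(kπx/L) with A = 3 and k = 4, use ∫_0^L sin²(kπx/L) dx = L/2 and ∫_0^L cos²(kπx/L) dx = L/2.
u² = 9·sin²(3*π·x) and (u')² = 81*π^2·cos²(3*π·x), and each of sin², cos² integrates to L/2 = 2/3 over (0, 4/3).
∫_0^4/3 u² dx = 6, so ||u||_L² = sqrt(6).
∫_0^4/3 (u')² dx = 54*π^2, so ||u'||_L² = 3*sqrt(6)*π.
Ratio ||u||_L² / ||u'||_L² = 1/(3*π).
Sharp Poincaré constant on H^1_0(0, 4/3) is C_P = L/π = 4/(3*π), achieved by sin(3*π/4·x).
This is the k = 4 harmonic; the ratio L/(kπ) is strictly less than C_P = L/π, consistent with the sharp inequality ||u||_L² ≤ C_P ||u'||_L².


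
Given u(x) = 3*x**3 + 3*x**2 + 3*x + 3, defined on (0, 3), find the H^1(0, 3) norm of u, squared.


||u||_{H^1}^2 = 507978/35

The H^1 norm (squared) on an interval (0, L) is
  ||u||_{H^1}^2 = ∫_0^L u(x)^2 dx + ∫_0^L u'(x)^2 dx.
Compute u'(x) = 9*x**2 + 6*x + 3.
Then u(x)^2 = 9*x**6 + 18*x**5 + 27*x**4 + 36*x**3 + 27*x**2 + 18*x + 9 and u'(x)^2 = 81*x**4 + 108*x**3 + 90*x**2 + 36*x + 9.
Integrate each monomial from 0 to 3 using ∫_0^3 c·x^n dx = c·3^(n+1)/(n+1):
  ∫_0^3 u(x)^2 dx = ∫_0^3 (9*x^6 + 18*x^5 + 27*x^4 + 36*x^3 + 27*x^2 + 18*x + 9) dx. Term by term:
    ∫_0^3 9*x^6 dx = 19683/7;  ∫_0^3 18*x^5 dx = 2187;  ∫_0^3 27*x^4 dx = 6561/5;
    ∫_0^3 36*x^3 dx = 729;  ∫_0^3 27*x^2 dx = 243;  ∫_0^3 18*x dx = 81;
    ∫_0^3 9 dx = 27.
  Sum: 19683/7 + 2187 + 6561/5 + 729 + 243 + 81 + 27 = 258687/35.
  ∫_0^3 u'(x)^2 dx = ∫_0^3 (81*x^4 + 108*x^3 + 90*x^2 + 36*x + 9) dx. Term by term:
    ∫_0^3 81*x^4 dx = 19683/5;  ∫_0^3 108*x^3 dx = 2187;  ∫_0^3 90*x^2 dx = 810;
    ∫_0^3 36*x dx = 162;  ∫_0^3 9 dx = 27.
  Sum: 19683/5 + 2187 + 810 + 162 + 27 = 35613/5.
Adding: ||u||_{H^1}^2 = 258687/35 + 35613/5 = 507978/35.


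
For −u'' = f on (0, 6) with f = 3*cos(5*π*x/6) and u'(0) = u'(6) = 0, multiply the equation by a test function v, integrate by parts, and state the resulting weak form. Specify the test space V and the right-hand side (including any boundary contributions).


V = H^1(0, 6) (no boundary constraint on v; u is determined up to an additive constant); weak form: ∫_0^6 u'v' dx = ∫_0^6 (3*cos(5*π*x/6)) v dx for all v ∈ V.

Multiply both sides by a test function v and integrate from 0 to 6:
  ∫_0^6 −u''(x) v(x) dx = ∫_0^6 f(x) v(x) dx.
Integrate the LHS by parts once:
  ∫_0^6 −u'' v dx = −[u'(x) v(x)]_0^6 + ∫_0^6 u'(x) v'(x) dx.
Thus ∫_0^6 u'(x) v'(x) dx = ∫_0^6 f(x) v(x) dx + [u'(x) v(x)]_0^6.
Choose V so that boundary terms are either known or forced to vanish.
u has homogeneous Neumann: u'(0) = u'(6) = 0. So [u' v]_0^6 = 0·v(6) − 0·v(0) = 0 for any v; take V = H^1(0, 6).
Weak formulation: find u (satisfying any essential BC) such that ∫_0^6 u'(x) v'(x) dx = ∫_0^6 f v dx for all v ∈ V (homogeneous Neumann, so boundary terms vanish).
Substituting f(x) = 3*cos(5*π*x/6), the right-hand side is ∫_0^6 (3*cos(5*π*x/6)) v dx.
Compatibility check (pure Neumann): taking v ≡ 1 ∈ V gives 0 = ∫_0^6 f dx + (0) − (0), i.e. ∫_0^6 f dx must equal u'(0) − u'(6) = 0. Indeed ∫_0^6 (3*cos(5*π*x/6)) dx = 0, so the data are compatible. The solution is then unique only up to an additive constant (fix it e.g. by requiring ∫_0^6 u dx = 0).


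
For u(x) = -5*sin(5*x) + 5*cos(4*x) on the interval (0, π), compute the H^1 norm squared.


||u||_{H^1(0,π)}^2 = -8500/9 + 1075*π/2

u'(x) = -20*sin(4*x) - 25*cos(5*x).
Expand u² and (u')² and integrate term by term on (0, π), using: for integers n ≥ 1, ∫_0^π sin²(nx) dx = ∫_0^π cos²(nx) dx = π/2; for n ≠ n', ∫_0^π sin(nx)sin(n'x) dx = ∫_0^π cos(nx)cos(n'x) dx = 0; and by product-to-sum, ∫_0^π sin(nx)cos(n'x) dx = ½∫_0^π [sin((n+n')x) + sin((n−n')x)] dx, which is 0 when n+n' is even and 2n/(n²−n'²) when n+n' is odd (it need not vanish on (0, π)).
  u² squared terms: (-5)²·∫sin(5x)² dx = 25·π/2 = 25*π/2;  (5)²·∫cos(4x)² dx = 25·π/2 = 25*π/2.
  u² cross terms: 2·(-5)·(5)·∫sin(5x)·cos(4x) dx = -50·(10/9) = -500/9.
  So ∫_0^π u² dx = 25*π/2 + 25*π/2 − 500/9 = -500/9 + 25*π.
  (u')² squared terms: (-25)²·∫cos(5x)² dx = 625·π/2 = 625*π/2;  (-20)²·∫sin(4x)² dx = 400·π/2 = 200*π.
  (u')² cross terms: 2·(-25)·(-20)·∫cos(5x)·sin(4x) dx = 1000·(-8/9) = -8000/9.
  So ∫_0^π (u')² dx = 625*π/2 + 200*π − 8000/9 = -8000/9 + 1025*π/2.
||u||_{H^1}^2 = (-500/9 + 25*π) + (-8000/9 + 1025*π/2) = -8500/9 + 1075*π/2.


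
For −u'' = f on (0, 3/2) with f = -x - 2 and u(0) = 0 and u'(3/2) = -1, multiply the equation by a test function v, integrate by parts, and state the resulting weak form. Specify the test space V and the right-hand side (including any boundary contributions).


V = {v ∈ H^1(0, 3/2) : v(0) = 0} (test functions vanish at x = 0 where u is specified); weak form: ∫_0^3/2 u'v' dx = ∫_0^3/2 (-x - 2) v dx − v(3/2) for all v ∈ V.

Multiply both sides by a test function v and integrate from 0 to 3/2:
  ∫_0^3/2 −u''(x) v(x) dx = ∫_0^3/2 f(x) v(x) dx.
Integrate the LHS by parts once:
  ∫_0^3/2 −u'' v dx = −[u'(x) v(x)]_0^3/2 + ∫_0^3/2 u'(x) v'(x) dx.
Thus ∫_0^3/2 u'(x) v'(x) dx = ∫_0^3/2 f(x) v(x) dx + [u'(x) v(x)]_0^3/2.
Choose V so that boundary terms are either known or forced to vanish.
Mixed BC: u(0) = 0 (Dirichlet) and u'(3/2) = -1 (Neumann). Define V = {v ∈ H^1(0, 3/2) : v(0) = 0}. Then [u' v]_0^3/2 = u'(3/2)·v(3/2) − u'(0)·0 = − v(3/2).
Weak formulation: find u (satisfying any essential BC) such that ∫_0^3/2 u'(x) v'(x) dx = ∫_0^3/2 f v dx − v(3/2) for all v ∈ V (Dirichlet at 0 absorbed into V; Neumann datum at x = 3/2 contributes the boundary term).
Substituting f(x) = -x - 2, the right-hand side is ∫_0^3/2 (-x - 2) v dx − v(3/2).


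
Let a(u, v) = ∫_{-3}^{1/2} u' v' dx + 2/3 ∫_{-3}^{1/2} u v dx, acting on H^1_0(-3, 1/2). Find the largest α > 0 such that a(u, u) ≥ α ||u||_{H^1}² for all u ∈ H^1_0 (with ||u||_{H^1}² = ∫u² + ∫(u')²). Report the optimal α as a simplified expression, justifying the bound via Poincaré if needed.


α = 2*(49 + 6*π^2)/(3*(4*π^2 + 49))

Coercivity of a(·,·) on H^1_0(-3, 1/2) means a(u, u) ≥ α ||u||_{H^1}² for every u ∈ H^1_0.
The interval has length L = 7/2, and Poincaré/coercivity depend only on L. Here a(u, u) = ∫(u')² + (2/3)·∫u².
Here 0 < c = 2/3 < 1. The condition a(u,u) ≥ α||u||_{H^1}² reads (1−α)∫(u')² ≥ (α−c)∫u². Any admissible α is ≤ 1 (rapidly oscillating u have ∫u²/∫(u')² → 0), and α = 1 would force 0 ≥ (1−c)∫u², impossible since c < 1; so 1−α > 0. By the sharp Poincaré inequality on H^1_0 of an interval of length L, ∫(u')² ≥ (π/L)²∫u² with equality for the first sine mode sin(π(x−x₀)/L) (x₀ the left endpoint), so the inequality holds for all u iff (1−α)(π/L)² ≥ α − c, i.e. α ≤ ((π/L)² + c)/((π/L)² + 1) = (1 + c(L/π)²)/(1 + (L/π)²). With (π/L)² = 4*π^2/49 and c = 2/3, the largest admissible constant is α = ((π/L)² + c)/((π/L)² + 1).
Simplifying, α = 2*(49 + 6*π^2)/(3*(4*π^2 + 49)).


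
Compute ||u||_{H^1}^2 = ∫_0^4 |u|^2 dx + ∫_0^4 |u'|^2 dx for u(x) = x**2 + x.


||u||_{H^1}^2 = 7132/15

The H^1 norm (squared) on an interval (0, L) is
  ||u||_{H^1}^2 = ∫_0^L u(x)^2 dx + ∫_0^L u'(x)^2 dx.
Compute u'(x) = 2*x + 1.
Then u(x)^2 = x**4 + 2*x**3 + x**2 and u'(x)^2 = 4*x**2 + 4*x + 1.
Integrate each monomial from 0 to 4 using ∫_0^4 c·x^n dx = c·4^(n+1)/(n+1):
  ∫_0^4 u(x)^2 dx = ∫_0^4 (x^4 + 2*x^3 + x^2) dx. Term by term:
    ∫_0^4 x^4 dx = 1024/5;  ∫_0^4 2*x^3 dx = 128;  ∫_0^4 x^2 dx = 64/3.
  Sum: 1024/5 + 128 + 64/3 = 5312/15.
  ∫_0^4 u'(x)^2 dx = ∫_0^4 (4*x^2 + 4*x + 1) dx. Term by term:
    ∫_0^4 4*x^2 dx = 256/3;  ∫_0^4 4*x dx = 32;  ∫_0^4 1 dx = 4.
  Sum: 256/3 + 32 + 4 = 364/3.
Adding: ||u||_{H^1}^2 = 5312/15 + 364/3 = 7132/15.


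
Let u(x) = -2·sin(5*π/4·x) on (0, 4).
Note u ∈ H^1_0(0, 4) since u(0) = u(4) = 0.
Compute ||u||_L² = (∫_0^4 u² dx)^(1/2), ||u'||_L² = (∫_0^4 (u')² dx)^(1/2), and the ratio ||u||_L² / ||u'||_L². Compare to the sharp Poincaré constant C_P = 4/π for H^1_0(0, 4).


||u||_L² / ||u'||_L² = 4/(5*π) < C_P = 4/π.

u(x) = -2·sin(5*π/4·x), so u'(x) = -5*π*cos(5*π*x/4)/2.
Writing u(x) = A·sin(kπx/L) with A = -2 and k = 5, use ∫_0^L sin²(kπx/L) dx = L/2 and ∫_0^L cos²(kπx/L) dx = L/2.
u² = 4·sin²(5*π/4·x) and (u')² = 25*π^2/4·cos²(5*π/4·x), and each of sin², cos² integrates to L/2 = 2 over (0, 4).
∫_0^4 u² dx = 8, so ||u||_L² = 2*sqrt(2).
∫_0^4 (u')² dx = 25*π^2/2, so ||u'||_L² = 5*sqrt(2)*π/2.
Ratio ||u||_L² / ||u'||_L² = 4/(5*π).
Sharp Poincaré constant on H^1_0(0, 4) is C_P = L/π = 4/π, achieved by sin(π/4·x).
This is the k = 5 harmonic; the ratio L/(kπ) is strictly less than C_P = L/π, consistent with the sharp inequality ||u||_L² ≤ C_P ||u'||_L².


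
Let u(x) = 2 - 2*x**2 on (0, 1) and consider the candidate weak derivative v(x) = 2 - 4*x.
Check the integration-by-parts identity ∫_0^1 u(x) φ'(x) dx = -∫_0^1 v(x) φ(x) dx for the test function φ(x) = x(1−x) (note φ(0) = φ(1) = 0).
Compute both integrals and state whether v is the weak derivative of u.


LHS = 1/3, RHS = 0. No, v is not the weak derivative of u.

u(x) = 2 - 2*x**2, classical derivative u'(x) = -4*x.
φ(x) = x(1−x), so φ'(x) = 1 - 2*x.
Note φ(0) = φ(1) = 0, so the boundary term u·φ vanishes.
LHS = ∫_0^1 u(x) φ'(x) dx = ∫_0^1 (4*x^3 - 2*x^2 - 4*x + 2) dx. Term by term:
  ∫_0^1 4*x^3 dx = 1;  ∫_0^1 -2*x^2 dx = -2/3;  ∫_0^1 -4*x dx = -2;
  ∫_0^1 2 dx = 2.
Sum: 1 − 2/3 − 2 + 2 = 1/3.
So LHS = 1/3.
∫_0^1 v(x) φ(x) dx = ∫_0^1 (4*x^3 - 6*x^2 + 2*x) dx. Term by term:
  ∫_0^1 4*x^3 dx = 1;  ∫_0^1 -6*x^2 dx = -2;  ∫_0^1 2*x dx = 1.
Sum: 1 − 2 + 1 = 0.
So RHS = -∫_0^1 v(x) φ(x) dx = 0.
LHS − RHS = 1/3 ≠ 0, so the identity fails.
(For a valid weak derivative the identity must hold for EVERY test function, in particular this one. The failure shows v is NOT the weak derivative of u.)
Correct weak derivative would be u'(x) = -4*x.
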